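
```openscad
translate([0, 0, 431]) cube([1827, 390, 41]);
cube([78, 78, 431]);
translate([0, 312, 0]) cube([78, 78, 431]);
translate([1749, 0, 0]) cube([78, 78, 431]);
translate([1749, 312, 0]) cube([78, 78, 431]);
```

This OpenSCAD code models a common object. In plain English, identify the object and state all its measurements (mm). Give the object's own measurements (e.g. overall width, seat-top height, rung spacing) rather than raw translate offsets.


A long wooden bench with a 1827 mm (x) × 390 mm (y) seat, 41 mm thick, its top surface 472 mm above the floor. Four 78 mm square legs at the seat corners, flush with the edges, run from z = 0 to the seat underside.


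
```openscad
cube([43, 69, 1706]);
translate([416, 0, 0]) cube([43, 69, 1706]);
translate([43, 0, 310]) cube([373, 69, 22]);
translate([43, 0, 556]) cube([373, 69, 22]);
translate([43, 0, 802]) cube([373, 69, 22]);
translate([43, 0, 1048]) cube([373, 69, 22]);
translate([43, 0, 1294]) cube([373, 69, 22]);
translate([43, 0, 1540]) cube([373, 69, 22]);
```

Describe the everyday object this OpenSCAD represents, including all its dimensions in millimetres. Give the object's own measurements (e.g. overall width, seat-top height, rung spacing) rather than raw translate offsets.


A straight ladder. Two 43×69 mm vertical rails, 1706 mm tall, stand 459 mm apart (outside-to-outside) with their front faces coplanar on the −y side. 6 rungs, each 69 mm deep and 22 mm tall, span between the inner faces of the rails, front faces flush with the rails. The lowest rung's underside is at z = 310 mm and rungs are spaced 246 mm apart (underside to underside).


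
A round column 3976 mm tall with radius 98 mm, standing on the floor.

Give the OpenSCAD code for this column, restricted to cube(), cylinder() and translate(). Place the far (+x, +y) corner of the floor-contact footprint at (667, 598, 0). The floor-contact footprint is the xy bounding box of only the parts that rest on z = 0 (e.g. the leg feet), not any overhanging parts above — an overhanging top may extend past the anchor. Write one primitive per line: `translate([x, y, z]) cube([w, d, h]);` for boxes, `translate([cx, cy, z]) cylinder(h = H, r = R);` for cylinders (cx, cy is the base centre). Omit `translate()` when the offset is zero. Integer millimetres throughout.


translate([569, 500, 0]) cylinder(h = 3976, r = 98);


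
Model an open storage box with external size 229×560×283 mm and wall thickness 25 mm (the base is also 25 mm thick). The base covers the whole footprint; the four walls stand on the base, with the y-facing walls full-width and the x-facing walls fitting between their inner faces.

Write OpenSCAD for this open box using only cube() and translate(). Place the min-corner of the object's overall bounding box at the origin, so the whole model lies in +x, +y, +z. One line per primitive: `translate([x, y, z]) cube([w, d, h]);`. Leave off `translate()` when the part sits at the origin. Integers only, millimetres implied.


cube([229, 560, 25]);
translate([0, 0, 25]) cube([229, 25, 258]);
translate([0, 535, 25]) cube([229, 25, 258]);
translate([0, 25, 25]) cube([25, 510, 258]);
translate([204, 25, 25]) cube([25, 510, 258]);


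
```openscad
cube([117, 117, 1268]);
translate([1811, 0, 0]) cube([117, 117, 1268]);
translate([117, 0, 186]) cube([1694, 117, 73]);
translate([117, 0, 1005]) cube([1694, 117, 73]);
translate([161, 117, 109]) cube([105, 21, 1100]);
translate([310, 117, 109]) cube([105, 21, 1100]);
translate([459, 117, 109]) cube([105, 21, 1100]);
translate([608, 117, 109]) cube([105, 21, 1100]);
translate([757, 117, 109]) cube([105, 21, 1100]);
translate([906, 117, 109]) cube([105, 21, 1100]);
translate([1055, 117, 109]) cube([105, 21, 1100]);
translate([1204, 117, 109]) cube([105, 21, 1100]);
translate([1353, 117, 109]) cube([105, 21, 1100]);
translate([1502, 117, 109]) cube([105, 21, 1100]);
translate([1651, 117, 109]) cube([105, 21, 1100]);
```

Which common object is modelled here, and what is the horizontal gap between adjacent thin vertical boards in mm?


A fence section. The picket gap is 44 mm.

Two posts, two rails, 11 pickets — a fence section. Span 1694 mm holds 11 pickets of 105 mm with 12 equal gaps: ⌊(1694 − 11·105) / 12⌋ = 44 mm.


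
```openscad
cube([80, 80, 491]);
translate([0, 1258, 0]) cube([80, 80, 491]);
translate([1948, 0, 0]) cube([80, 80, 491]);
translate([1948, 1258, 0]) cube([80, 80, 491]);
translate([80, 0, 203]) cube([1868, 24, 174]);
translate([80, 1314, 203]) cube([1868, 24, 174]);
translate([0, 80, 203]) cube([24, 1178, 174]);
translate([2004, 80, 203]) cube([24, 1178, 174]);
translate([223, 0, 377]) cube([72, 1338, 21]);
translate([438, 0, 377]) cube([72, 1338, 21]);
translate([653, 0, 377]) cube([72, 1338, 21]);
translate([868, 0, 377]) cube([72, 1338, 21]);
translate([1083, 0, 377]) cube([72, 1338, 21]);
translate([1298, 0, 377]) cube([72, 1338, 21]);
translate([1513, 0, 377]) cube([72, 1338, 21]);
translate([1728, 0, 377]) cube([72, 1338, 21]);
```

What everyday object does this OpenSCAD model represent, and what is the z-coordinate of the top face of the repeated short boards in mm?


A bed frame. The slat-top height is 398 mm.

Four posts, four rails, and a row of slats — a bed frame. Slats sit on the rails at z = 203 + 174 = 377; with slat thickness 21, the top is 398 mm.


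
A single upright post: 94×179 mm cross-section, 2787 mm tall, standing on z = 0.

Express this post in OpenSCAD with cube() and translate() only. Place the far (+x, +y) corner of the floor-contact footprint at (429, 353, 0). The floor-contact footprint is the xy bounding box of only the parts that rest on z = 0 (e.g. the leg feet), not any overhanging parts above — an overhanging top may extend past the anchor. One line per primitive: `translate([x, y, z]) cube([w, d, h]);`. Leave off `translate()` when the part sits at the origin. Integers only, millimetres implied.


translate([335, 174, 0]) cube([94, 179, 2787]);


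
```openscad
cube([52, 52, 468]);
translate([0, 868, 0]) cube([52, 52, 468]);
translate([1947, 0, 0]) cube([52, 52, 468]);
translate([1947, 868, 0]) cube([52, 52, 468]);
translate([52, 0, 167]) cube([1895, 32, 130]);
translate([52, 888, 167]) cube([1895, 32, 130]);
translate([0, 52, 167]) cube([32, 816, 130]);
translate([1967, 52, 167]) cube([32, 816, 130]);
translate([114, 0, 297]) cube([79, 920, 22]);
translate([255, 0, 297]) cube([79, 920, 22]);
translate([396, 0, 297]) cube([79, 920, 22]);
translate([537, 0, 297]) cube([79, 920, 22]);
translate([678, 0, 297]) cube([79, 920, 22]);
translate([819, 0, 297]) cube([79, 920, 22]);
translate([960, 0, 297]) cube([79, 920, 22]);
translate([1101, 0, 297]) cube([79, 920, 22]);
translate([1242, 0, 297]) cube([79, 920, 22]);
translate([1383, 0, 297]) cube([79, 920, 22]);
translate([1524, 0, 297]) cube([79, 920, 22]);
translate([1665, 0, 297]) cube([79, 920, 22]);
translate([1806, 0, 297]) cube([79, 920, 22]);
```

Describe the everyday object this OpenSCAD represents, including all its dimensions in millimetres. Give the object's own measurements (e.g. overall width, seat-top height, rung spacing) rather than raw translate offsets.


A bed frame 1999 mm long (x) by 920 mm wide (y). Four 52×52 mm corner posts, 468 mm tall, at the corners of the footprint. Four rails of 32 mm thickness and 130 mm height run between adjacent posts with their undersides at z = 167 mm, their outer faces flush with the outside of the frame (the two x-running rails run between the posts' inner faces; the two y-running rails run between the posts' inner faces). 13 slats, each 79 mm wide (x) and 22 mm thick, lie across the top of the two x-running rails, running the full 920 mm width of the frame in y; along x they sit between the end posts with a 62 mm gap after the −x posts and between neighbouring slats and before the +x posts.


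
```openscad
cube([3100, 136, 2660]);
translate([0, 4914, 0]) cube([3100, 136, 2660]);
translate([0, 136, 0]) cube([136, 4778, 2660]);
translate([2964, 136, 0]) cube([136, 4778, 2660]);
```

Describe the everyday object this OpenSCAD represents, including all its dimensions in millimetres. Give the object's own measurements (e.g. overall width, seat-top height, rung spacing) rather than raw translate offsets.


The wall frame of a small rectangular building: four walls, each 2660 mm tall and 136 mm thick, enclosing a footprint 3100 mm (x) by 5050 mm (y) outside-to-outside, with no floor or roof. The front and back walls (the −y and +y sides) span the full width; the two side walls fit between them.


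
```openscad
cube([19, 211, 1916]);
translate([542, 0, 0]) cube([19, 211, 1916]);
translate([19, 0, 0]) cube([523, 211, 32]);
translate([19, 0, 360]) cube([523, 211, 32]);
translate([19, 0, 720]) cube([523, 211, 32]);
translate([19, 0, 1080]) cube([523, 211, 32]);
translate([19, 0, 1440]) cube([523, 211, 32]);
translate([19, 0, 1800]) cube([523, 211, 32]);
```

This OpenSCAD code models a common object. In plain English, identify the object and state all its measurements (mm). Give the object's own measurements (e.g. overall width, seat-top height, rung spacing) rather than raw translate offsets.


An open bookshelf. Two side panels, each 19 mm thick, 211 mm deep and 1916 mm tall, stand 561 mm apart (outside-to-outside). Between them sit 6 shelves, each 32 mm thick and 211 mm deep, spanning the full gap between the sides. The bottom shelf rests on the floor (its underside at z = 0) and the clear gap between one shelf's top and the next shelf's underside is 328 mm.


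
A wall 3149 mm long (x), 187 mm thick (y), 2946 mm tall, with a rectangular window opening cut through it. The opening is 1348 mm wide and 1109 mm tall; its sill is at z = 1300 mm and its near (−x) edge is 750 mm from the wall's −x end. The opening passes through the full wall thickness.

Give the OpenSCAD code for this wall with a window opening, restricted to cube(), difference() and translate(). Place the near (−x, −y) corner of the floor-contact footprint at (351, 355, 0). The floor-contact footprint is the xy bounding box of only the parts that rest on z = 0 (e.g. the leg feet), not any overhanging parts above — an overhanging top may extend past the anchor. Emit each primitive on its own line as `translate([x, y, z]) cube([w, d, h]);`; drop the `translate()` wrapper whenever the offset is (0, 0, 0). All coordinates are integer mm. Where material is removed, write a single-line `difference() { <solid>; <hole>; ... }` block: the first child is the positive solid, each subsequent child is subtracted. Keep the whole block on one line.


difference() { translate([351, 355, 0]) cube([3149, 187, 2946]); translate([1101, 355, 1300]) cube([1348, 187, 1109]); }


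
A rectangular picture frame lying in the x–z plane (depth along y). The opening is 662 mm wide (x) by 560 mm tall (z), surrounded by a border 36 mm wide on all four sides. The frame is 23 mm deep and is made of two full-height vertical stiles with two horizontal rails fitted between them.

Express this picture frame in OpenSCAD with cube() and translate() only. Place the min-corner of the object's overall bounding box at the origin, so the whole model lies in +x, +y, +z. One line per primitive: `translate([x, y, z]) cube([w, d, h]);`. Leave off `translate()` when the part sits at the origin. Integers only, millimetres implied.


cube([36, 23, 632]);
translate([698, 0, 0]) cube([36, 23, 632]);
translate([36, 0, 0]) cube([662, 23, 36]);
translate([36, 0, 596]) cube([662, 23, 36]);


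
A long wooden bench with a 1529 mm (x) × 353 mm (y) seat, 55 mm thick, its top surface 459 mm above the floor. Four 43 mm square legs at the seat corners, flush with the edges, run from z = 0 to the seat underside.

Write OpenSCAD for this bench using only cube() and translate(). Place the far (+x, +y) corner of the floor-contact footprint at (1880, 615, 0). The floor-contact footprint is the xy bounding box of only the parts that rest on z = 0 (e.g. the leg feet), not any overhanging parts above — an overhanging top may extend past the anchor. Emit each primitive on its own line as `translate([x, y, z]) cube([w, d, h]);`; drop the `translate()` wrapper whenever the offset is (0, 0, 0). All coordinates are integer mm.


// leg_h = 459 − 55 = 404
translate([351, 262, 404]) cube([1529, 353, 55]);
translate([351, 262, 0]) cube([43, 43, 404]);
translate([351, 572, 0]) cube([43, 43, 404]);
translate([1837, 262, 0]) cube([43, 43, 404]);
translate([1837, 572, 0]) cube([43, 43, 404]);


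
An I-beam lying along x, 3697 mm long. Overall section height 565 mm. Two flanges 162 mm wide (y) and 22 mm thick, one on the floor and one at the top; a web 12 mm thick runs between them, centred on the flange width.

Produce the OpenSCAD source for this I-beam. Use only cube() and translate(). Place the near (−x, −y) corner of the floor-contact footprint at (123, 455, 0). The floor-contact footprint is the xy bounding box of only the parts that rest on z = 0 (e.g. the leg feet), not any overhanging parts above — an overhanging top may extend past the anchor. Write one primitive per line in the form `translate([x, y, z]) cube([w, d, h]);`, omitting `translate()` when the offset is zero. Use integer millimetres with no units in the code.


translate([123, 455, 0]) cube([3697, 162, 22]);
translate([123, 530, 22]) cube([3697, 12, 521]);
translate([123, 455, 543]) cube([3697, 162, 22]);


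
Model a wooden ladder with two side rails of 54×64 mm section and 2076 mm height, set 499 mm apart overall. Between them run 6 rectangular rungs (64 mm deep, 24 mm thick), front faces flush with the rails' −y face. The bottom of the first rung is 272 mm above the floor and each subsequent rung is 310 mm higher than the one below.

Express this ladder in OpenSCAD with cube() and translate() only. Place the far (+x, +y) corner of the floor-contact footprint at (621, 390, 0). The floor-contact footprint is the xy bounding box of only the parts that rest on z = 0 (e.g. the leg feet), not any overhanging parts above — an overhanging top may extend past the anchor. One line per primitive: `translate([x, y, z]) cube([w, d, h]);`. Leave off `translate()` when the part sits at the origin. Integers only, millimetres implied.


translate([122, 326, 0]) cube([54, 64, 2076]);
translate([567, 326, 0]) cube([54, 64, 2076]);
translate([176, 326, 272]) cube([391, 64, 24]);
translate([176, 326, 582]) cube([391, 64, 24]);
translate([176, 326, 892]) cube([391, 64, 24]);
translate([176, 326, 1202]) cube([391, 64, 24]);
translate([176, 326, 1512]) cube([391, 64, 24]);
translate([176, 326, 1822]) cube([391, 64, 24]);


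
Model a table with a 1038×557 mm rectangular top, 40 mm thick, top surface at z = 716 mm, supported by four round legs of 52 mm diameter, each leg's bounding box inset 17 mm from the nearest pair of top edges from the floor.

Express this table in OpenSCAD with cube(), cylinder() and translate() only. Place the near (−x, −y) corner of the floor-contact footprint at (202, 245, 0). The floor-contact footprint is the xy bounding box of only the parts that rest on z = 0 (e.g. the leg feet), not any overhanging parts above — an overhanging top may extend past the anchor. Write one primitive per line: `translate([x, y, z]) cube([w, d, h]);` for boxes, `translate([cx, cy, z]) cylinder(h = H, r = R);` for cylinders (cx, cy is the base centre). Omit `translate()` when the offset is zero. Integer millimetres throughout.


translate([185, 228, 676]) cube([1038, 557, 40]);
translate([228, 271, 0]) cylinder(h = 676, r = 26);
translate([1180, 271, 0]) cylinder(h = 676, r = 26);
translate([228, 742, 0]) cylinder(h = 676, r = 26);
translate([1180, 742, 0]) cylinder(h = 676, r = 26);


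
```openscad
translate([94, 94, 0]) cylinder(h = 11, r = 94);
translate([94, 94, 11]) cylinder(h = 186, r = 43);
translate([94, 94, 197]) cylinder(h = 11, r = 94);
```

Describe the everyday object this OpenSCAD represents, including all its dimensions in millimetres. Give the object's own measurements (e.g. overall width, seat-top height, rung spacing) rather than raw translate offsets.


A spool: two coaxial disc flanges of radius 94 mm and thickness 11 mm, joined by a core cylinder of radius 43 mm and height 186 mm. The lower flange rests on z = 0 and the three cylinders share a vertical axis.


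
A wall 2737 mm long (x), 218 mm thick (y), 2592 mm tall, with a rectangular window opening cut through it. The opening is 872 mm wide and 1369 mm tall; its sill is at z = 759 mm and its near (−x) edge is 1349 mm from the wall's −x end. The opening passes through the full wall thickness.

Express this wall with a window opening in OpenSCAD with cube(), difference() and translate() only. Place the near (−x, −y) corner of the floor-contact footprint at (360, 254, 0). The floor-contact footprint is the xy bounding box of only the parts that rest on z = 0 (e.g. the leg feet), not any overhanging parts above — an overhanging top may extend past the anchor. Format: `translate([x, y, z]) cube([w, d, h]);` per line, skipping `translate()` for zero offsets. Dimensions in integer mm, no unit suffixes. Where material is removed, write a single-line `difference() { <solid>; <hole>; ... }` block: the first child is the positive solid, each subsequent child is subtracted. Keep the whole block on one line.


difference() { translate([360, 254, 0]) cube([2737, 218, 2592]); translate([1709, 254, 759]) cube([872, 218, 1369]); }


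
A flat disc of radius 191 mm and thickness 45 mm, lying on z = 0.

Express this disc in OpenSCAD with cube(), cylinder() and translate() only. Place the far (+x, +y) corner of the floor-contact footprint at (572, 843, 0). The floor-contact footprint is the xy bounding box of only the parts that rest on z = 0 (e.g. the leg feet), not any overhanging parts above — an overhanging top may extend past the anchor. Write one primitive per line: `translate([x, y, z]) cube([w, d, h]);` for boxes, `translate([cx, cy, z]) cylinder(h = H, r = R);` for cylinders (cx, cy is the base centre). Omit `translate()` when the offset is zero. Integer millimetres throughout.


translate([381, 652, 0]) cylinder(h = 45, r = 191);


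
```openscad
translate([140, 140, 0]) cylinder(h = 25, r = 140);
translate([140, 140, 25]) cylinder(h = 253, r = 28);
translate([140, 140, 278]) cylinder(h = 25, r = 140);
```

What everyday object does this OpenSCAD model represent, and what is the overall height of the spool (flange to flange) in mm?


A spool. The overall height is 303 mm.

Three coaxial cylinders, large–small–large — a spool. Two 25 mm flanges and a 253 mm core give 25 + 253 + 25 = 303 mm.


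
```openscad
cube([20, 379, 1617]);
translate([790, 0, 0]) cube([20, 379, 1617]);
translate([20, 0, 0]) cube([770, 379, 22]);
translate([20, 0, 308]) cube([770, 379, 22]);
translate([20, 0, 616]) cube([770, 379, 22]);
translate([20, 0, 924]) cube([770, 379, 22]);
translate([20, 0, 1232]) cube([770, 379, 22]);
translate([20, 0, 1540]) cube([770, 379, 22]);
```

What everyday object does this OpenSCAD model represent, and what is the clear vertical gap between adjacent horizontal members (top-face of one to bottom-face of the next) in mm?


A bookshelf. The clear shelf gap is 286 mm.

Two tall side panels with 6 horizontal boards between them — a bookshelf. The first two shelf undersides are at z = 0 and z = 308; with shelf thickness 22, the clear gap is 308 − 0 − 22 = 286 mm.


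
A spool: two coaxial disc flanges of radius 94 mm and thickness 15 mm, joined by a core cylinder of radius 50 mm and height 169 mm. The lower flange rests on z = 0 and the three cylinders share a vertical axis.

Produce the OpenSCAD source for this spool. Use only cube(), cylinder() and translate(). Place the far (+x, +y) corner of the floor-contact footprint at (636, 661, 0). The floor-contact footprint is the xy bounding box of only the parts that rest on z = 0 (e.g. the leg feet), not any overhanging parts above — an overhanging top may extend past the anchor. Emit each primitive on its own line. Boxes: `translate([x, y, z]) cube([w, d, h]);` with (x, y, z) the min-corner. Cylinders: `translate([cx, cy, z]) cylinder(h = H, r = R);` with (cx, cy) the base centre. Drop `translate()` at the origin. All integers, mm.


translate([542, 567, 0]) cylinder(h = 15, r = 94);
translate([542, 567, 15]) cylinder(h = 169, r = 50);
translate([542, 567, 184]) cylinder(h = 15, r = 94);


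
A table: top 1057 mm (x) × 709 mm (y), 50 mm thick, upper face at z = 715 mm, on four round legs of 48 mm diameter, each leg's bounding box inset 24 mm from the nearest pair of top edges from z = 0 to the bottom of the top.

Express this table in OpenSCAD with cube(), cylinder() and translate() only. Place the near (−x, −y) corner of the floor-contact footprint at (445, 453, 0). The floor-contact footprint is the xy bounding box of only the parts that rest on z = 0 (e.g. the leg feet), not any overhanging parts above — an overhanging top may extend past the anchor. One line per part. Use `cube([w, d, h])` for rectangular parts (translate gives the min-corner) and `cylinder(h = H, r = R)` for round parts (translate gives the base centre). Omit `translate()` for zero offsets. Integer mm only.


translate([421, 429, 665]) cube([1057, 709, 50]);
translate([469, 477, 0]) cylinder(h = 665, r = 24);
translate([1430, 477, 0]) cylinder(h = 665, r = 24);
translate([469, 1090, 0]) cylinder(h = 665, r = 24);
translate([1430, 1090, 0]) cylinder(h = 665, r = 24);


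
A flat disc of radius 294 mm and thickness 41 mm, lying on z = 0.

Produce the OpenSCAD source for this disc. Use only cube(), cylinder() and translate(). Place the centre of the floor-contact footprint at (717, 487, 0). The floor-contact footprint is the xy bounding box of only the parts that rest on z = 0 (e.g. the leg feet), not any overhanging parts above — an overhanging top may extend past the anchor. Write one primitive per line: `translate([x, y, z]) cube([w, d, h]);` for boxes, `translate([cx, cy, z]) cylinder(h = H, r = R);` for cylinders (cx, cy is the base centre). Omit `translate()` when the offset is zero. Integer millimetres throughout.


translate([717, 487, 0]) cylinder(h = 41, r = 294);


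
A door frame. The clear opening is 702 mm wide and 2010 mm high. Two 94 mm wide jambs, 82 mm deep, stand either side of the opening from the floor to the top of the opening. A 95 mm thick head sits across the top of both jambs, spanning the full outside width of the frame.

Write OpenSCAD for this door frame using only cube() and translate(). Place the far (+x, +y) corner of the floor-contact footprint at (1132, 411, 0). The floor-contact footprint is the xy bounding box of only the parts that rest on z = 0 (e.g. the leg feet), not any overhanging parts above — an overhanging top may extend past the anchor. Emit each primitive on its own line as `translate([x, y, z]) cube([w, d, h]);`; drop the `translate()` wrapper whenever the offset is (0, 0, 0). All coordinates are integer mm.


translate([242, 329, 0]) cube([94, 82, 2010]);
translate([1038, 329, 0]) cube([94, 82, 2010]);
translate([242, 329, 2010]) cube([890, 82, 95]);


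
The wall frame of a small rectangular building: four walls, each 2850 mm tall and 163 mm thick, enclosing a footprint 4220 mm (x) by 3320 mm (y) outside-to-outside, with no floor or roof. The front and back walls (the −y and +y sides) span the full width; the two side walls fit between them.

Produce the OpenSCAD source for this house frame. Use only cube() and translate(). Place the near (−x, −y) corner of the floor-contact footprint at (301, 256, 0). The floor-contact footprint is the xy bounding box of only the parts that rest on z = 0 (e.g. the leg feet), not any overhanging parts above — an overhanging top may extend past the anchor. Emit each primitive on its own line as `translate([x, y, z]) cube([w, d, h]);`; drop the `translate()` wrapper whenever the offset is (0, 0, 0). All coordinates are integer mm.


translate([301, 256, 0]) cube([4220, 163, 2850]);
translate([301, 3413, 0]) cube([4220, 163, 2850]);
translate([301, 419, 0]) cube([163, 2994, 2850]);
translate([4358, 419, 0]) cube([163, 2994, 2850]);


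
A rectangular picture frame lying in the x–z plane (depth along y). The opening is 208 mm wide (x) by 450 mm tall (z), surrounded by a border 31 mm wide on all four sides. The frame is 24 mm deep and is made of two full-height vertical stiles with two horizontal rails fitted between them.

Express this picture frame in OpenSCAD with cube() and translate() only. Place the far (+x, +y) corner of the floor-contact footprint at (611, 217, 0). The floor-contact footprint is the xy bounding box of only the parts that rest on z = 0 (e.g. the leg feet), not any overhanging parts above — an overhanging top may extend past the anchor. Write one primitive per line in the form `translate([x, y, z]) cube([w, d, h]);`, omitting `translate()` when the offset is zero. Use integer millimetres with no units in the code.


translate([341, 193, 0]) cube([31, 24, 512]);
translate([580, 193, 0]) cube([31, 24, 512]);
translate([372, 193, 0]) cube([208, 24, 31]);
translate([372, 193, 481]) cube([208, 24, 31]);


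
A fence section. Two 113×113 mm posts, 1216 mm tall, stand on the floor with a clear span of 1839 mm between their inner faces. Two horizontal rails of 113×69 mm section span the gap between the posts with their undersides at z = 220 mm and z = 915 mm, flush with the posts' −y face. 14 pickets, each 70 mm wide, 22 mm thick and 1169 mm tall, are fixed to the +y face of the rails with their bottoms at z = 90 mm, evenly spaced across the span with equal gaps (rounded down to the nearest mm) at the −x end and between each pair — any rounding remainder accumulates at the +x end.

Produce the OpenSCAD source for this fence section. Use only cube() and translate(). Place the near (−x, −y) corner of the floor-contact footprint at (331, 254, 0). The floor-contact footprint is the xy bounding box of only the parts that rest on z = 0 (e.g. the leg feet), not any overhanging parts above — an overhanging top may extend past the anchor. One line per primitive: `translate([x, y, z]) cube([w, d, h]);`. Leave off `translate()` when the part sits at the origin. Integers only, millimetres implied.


translate([331, 254, 0]) cube([113, 113, 1216]);
translate([2283, 254, 0]) cube([113, 113, 1216]);
translate([444, 254, 220]) cube([1839, 113, 69]);
translate([444, 254, 915]) cube([1839, 113, 69]);
translate([501, 367, 90]) cube([70, 22, 1169]);
translate([628, 367, 90]) cube([70, 22, 1169]);
translate([755, 367, 90]) cube([70, 22, 1169]);
translate([882, 367, 90]) cube([70, 22, 1169]);
translate([1009, 367, 90]) cube([70, 22, 1169]);
translate([1136, 367, 90]) cube([70, 22, 1169]);
translate([1263, 367, 90]) cube([70, 22, 1169]);
translate([1390, 367, 90]) cube([70, 22, 1169]);
translate([1517, 367, 90]) cube([70, 22, 1169]);
translate([1644, 367, 90]) cube([70, 22, 1169]);
translate([1771, 367, 90]) cube([70, 22, 1169]);
translate([1898, 367, 90]) cube([70, 22, 1169]);
translate([2025, 367, 90]) cube([70, 22, 1169]);
translate([2152, 367, 90]) cube([70, 22, 1169]);


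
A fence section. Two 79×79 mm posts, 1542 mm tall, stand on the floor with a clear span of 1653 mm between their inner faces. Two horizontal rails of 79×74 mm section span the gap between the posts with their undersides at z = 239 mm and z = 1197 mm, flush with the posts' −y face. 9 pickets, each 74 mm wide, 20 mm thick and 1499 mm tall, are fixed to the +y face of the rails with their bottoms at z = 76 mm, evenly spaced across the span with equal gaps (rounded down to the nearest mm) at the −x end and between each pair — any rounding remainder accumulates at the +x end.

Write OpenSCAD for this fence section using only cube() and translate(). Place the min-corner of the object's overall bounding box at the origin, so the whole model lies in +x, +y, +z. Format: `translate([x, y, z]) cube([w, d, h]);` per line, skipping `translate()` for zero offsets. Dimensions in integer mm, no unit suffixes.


cube([79, 79, 1542]);
translate([1732, 0, 0]) cube([79, 79, 1542]);
translate([79, 0, 239]) cube([1653, 79, 74]);
translate([79, 0, 1197]) cube([1653, 79, 74]);
translate([177, 79, 76]) cube([74, 20, 1499]);
translate([349, 79, 76]) cube([74, 20, 1499]);
translate([521, 79, 76]) cube([74, 20, 1499]);
translate([693, 79, 76]) cube([74, 20, 1499]);
translate([865, 79, 76]) cube([74, 20, 1499]);
translate([1037, 79, 76]) cube([74, 20, 1499]);
translate([1209, 79, 76]) cube([74, 20, 1499]);
translate([1381, 79, 76]) cube([74, 20, 1499]);
translate([1553, 79, 76]) cube([74, 20, 1499]);


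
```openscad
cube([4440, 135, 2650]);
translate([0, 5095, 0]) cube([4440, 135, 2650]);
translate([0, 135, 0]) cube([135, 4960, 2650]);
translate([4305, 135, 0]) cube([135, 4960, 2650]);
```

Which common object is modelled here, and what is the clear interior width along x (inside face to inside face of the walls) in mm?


A house (or room) frame. The interior width is 4170 mm.

Four 2650 mm walls enclosing a rectangle with no floor or roof — a room or house frame. Outside width is 4440 mm and wall thickness is 135 mm, so the interior width is 4440 − 2 × 135 = 4170 mm.


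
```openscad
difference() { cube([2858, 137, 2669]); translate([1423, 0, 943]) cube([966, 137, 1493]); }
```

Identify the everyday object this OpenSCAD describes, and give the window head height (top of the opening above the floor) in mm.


A wall with a window opening. The window head height is 2436 mm.

A wall with a rectangular opening subtracted — a window. Sill at z = 943, opening 1493 mm tall, so the head is at 943 + 1493 = 2436 mm.


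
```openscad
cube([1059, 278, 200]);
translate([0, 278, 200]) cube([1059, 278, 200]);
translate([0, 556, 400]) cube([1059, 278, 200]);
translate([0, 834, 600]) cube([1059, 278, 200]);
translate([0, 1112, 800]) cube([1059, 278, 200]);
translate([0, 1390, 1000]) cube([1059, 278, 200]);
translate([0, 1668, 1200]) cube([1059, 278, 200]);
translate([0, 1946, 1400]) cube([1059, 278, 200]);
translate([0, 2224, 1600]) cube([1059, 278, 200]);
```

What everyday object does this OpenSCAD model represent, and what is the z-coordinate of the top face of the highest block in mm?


A staircase. The total rise is 1800 mm.

9 identical blocks, each offset up and back from the previous — a staircase. Each step is 200 mm tall and there are 9 of them, so the total rise is 9 × 200 = 1800 mm.


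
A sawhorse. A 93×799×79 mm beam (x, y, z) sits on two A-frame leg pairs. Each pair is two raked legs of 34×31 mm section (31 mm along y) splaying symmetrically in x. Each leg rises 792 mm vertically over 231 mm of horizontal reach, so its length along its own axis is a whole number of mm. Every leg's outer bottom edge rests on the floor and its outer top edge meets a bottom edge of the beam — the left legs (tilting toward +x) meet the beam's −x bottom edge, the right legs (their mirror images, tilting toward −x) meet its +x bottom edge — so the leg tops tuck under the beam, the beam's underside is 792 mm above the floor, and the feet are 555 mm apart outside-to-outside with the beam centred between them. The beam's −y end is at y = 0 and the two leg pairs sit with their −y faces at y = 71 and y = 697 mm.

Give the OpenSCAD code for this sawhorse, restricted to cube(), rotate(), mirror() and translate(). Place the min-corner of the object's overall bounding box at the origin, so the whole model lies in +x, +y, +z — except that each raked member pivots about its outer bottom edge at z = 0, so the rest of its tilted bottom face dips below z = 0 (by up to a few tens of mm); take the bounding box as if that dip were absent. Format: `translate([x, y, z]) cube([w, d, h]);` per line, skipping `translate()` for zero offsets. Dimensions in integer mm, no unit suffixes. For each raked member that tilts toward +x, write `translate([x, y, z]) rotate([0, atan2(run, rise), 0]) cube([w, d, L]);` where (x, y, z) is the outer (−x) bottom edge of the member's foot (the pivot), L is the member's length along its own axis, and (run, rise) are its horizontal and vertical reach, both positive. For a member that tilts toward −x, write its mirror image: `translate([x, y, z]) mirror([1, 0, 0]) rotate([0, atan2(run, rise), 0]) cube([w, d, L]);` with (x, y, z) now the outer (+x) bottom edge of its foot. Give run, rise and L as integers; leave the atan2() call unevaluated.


translate([231, 0, 792]) cube([93, 799, 79]);
translate([0, 71, 0]) rotate([0, atan2(231, 792), 0]) cube([34, 31, 825]);
translate([555, 71, 0]) mirror([1, 0, 0]) rotate([0, atan2(231, 792), 0]) cube([34, 31, 825]);
translate([0, 697, 0]) rotate([0, atan2(231, 792), 0]) cube([34, 31, 825]);
translate([555, 697, 0]) mirror([1, 0, 0]) rotate([0, atan2(231, 792), 0]) cube([34, 31, 825]);


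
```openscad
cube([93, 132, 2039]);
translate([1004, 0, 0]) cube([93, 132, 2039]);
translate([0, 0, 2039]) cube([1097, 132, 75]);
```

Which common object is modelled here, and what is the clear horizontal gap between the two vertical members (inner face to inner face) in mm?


A door frame. The clear opening width is 911 mm.

Two 2039 mm tall posts with a header on top — a door frame. The left jamb is 93 mm wide at x = 0; the right jamb starts at x = 1004. The clear opening is 1004 − 93 = 911 mm.


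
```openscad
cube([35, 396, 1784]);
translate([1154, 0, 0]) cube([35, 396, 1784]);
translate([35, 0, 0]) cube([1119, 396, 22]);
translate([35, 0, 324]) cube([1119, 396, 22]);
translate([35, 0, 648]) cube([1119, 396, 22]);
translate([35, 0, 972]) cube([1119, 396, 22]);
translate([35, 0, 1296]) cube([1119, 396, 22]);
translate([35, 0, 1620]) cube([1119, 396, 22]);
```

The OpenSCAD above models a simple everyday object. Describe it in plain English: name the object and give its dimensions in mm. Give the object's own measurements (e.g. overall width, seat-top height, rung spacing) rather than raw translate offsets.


An open bookshelf. Two side panels, each 35 mm thick, 396 mm deep and 1784 mm tall, stand 1189 mm apart (outside-to-outside). Between them sit 6 shelves, each 22 mm thick and 396 mm deep, spanning the full gap between the sides. The bottom shelf rests on the floor (its underside at z = 0) and the clear gap between one shelf's top and the next shelf's underside is 302 mm.


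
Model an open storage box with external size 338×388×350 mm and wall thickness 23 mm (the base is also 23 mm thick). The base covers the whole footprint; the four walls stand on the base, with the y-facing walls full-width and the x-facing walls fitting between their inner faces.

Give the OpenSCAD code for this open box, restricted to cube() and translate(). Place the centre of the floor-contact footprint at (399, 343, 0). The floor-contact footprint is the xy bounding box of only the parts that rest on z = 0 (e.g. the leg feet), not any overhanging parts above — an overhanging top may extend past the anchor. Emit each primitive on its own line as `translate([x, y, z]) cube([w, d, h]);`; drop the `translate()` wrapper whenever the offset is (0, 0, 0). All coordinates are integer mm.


translate([230, 149, 0]) cube([338, 388, 23]);
translate([230, 149, 23]) cube([338, 23, 327]);
translate([230, 514, 23]) cube([338, 23, 327]);
translate([230, 172, 23]) cube([23, 342, 327]);
translate([545, 172, 23]) cube([23, 342, 327]);


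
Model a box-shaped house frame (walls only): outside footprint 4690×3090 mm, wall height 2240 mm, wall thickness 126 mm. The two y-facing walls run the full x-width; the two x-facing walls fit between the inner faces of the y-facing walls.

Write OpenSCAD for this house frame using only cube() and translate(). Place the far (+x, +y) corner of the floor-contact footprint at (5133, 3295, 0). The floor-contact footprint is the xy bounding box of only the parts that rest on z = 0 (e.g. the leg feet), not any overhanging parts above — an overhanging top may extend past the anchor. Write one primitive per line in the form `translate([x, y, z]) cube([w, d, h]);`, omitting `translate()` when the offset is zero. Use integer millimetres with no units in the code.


translate([443, 205, 0]) cube([4690, 126, 2240]);
translate([443, 3169, 0]) cube([4690, 126, 2240]);
translate([443, 331, 0]) cube([126, 2838, 2240]);
translate([5007, 331, 0]) cube([126, 2838, 2240]);


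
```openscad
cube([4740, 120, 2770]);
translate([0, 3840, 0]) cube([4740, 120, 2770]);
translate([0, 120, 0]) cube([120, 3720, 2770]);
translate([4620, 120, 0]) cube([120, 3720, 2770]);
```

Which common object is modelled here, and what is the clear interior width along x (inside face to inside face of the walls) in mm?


A house (or room) frame. The interior width is 4500 mm.

Four 2770 mm walls enclosing a rectangle with no floor or roof — a room or house frame. Outside width is 4740 mm and wall thickness is 120 mm, so the interior width is 4740 − 2 × 120 = 4500 mm.


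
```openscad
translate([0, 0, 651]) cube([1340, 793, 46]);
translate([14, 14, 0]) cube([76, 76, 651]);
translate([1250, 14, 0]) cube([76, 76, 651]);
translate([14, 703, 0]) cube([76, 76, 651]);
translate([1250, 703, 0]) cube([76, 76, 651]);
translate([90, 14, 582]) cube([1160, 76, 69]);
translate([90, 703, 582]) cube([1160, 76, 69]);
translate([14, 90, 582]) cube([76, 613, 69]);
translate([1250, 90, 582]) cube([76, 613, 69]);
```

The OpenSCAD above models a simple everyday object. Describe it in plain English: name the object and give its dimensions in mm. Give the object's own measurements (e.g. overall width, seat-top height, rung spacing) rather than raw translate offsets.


A table: top 1340 mm (x) × 793 mm (y), 46 mm thick, upper face at z = 697 mm, on four 76×76 mm square legs, each inset 14 mm from the nearest pair of top edges from z = 0 to the bottom of the top. Four apron rails, 76 mm thick and 69 mm tall, run between adjacent legs with their top edges flush with the underside of the top and their outer faces flush with the legs' outer faces.


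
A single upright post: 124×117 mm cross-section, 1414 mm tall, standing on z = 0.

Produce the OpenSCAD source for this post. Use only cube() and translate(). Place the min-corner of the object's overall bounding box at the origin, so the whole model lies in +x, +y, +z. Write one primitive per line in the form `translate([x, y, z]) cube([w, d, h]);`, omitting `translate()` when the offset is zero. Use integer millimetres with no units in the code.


cube([124, 117, 1414]);


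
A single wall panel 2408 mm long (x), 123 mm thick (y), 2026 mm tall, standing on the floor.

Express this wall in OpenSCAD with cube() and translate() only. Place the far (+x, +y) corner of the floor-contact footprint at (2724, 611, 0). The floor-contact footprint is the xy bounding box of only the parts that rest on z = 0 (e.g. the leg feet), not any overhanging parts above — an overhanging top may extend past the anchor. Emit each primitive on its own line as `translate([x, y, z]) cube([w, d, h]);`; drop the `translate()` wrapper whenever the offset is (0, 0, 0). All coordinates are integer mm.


translate([316, 488, 0]) cube([2408, 123, 2026]);


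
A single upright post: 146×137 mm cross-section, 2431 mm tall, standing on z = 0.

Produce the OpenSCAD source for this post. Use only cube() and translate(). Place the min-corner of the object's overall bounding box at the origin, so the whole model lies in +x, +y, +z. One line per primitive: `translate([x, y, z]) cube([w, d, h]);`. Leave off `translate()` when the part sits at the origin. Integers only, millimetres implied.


cube([146, 137, 2431]);


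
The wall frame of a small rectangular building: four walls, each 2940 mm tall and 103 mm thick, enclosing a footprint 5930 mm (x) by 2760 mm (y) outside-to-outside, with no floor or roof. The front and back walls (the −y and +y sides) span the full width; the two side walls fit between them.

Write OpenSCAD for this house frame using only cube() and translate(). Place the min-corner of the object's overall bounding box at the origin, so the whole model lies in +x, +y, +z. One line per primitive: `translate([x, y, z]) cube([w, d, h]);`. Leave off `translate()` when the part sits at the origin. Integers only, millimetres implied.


cube([5930, 103, 2940]);
translate([0, 2657, 0]) cube([5930, 103, 2940]);
translate([0, 103, 0]) cube([103, 2554, 2940]);
translate([5827, 103, 0]) cube([103, 2554, 2940]);
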